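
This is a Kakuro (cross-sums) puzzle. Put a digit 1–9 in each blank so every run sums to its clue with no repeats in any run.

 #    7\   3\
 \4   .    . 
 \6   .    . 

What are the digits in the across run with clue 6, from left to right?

4 2

4 in 2 cells must be {1,3}; 3 in 2 cells must be {1,2}.
The 4 across and the 3 down share only 1, so R1C2 = 1.
R2C2 = 3 − 1 = 2 completes the 3 down.
R1C1 = 4 − 1 = 3 completes the 4 across.
R2C1 = 6 − 2 = 4 completes the 6 across.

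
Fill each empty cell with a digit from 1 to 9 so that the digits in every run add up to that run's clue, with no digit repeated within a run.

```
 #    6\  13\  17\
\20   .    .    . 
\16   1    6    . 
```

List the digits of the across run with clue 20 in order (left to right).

5, 7, 8

17 in 2 cells must be {8,9}.
R1C1 = 6 − 1 = 5 completes the 6 down.
R1C2 = 13 − 6 = 7 completes the 13 down.
R1C3 = 20 − 12 = 8 completes the 20 across.
R2C3 = 16 − 7 = 9 completes the 16 across.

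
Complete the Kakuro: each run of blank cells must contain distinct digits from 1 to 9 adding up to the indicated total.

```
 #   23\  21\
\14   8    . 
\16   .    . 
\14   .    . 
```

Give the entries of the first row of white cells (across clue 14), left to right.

8 6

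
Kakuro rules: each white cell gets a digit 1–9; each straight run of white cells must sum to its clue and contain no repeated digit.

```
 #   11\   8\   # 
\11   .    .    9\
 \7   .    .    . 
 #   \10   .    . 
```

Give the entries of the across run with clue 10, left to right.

3 7

7 in 3 cells must be {1,2,4}.
Nothing is forced directly, so branch on R2C1, whose candidates are 2 or 4. If R2C1 = 2: that forces R1C1 = 9, R1C2 = 2, R2C2 = 1, R2C3 = 4, after which R3C2 would have to be in {1,2,3,4,6,7,8,9} for the 10 across but in {5} for the 8 down — contradiction. So R2C1 = 4.
R1C1 = 11 − 4 = 7 completes the 11 down.
R1C2 = 11 − 7 = 4 completes the 11 across.
R2C2 = 1: the only remaining digit allowed by both the 7 across and the 8 down.
R2C3 = 7 − 5 = 2 completes the 7 across.
R3C2 = 8 − 5 = 3 completes the 8 down.
R3C3 = 10 − 3 = 7 completes the 10 across.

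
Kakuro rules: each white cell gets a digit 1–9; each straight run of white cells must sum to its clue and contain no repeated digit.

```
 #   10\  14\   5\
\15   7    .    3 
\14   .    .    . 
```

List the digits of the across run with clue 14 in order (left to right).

R1C2 = 15 − 10 = 5 completes the 15 across.
R2C1 = 10 − 7 = 3 completes the 10 down.
R2C2 = 14 − 5 = 9 completes the 14 down.
R2C3 = 14 − 12 = 2 completes the 14 across.

3 9 2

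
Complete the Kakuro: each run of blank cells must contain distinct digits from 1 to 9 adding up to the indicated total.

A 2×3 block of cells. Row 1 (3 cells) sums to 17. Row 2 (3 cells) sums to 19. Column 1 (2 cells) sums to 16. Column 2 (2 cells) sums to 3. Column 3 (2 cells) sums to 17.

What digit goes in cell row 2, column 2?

2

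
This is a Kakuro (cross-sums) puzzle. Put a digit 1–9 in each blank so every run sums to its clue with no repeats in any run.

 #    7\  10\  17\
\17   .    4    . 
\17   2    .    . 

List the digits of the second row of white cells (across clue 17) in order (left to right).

2 6 9

17 in 2 cells must be {8,9}.
R1C1 = 7 − 2 = 5 completes the 7 down.
R1C3 = 17 − 9 = 8 completes the 17 across.
R2C2 = 10 − 4 = 6 completes the 10 down.
R2C3 = 17 − 8 = 9 completes the 17 across.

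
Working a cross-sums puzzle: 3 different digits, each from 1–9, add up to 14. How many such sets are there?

8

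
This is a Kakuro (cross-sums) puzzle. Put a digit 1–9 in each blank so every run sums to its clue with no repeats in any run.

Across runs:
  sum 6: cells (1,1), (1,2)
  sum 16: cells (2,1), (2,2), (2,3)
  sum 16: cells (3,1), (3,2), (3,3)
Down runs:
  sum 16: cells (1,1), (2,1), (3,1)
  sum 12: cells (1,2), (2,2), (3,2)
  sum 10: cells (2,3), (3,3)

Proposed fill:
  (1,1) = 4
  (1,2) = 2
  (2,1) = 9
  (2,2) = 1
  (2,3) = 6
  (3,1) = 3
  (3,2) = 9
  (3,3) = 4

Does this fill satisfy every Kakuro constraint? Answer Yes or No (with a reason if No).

Yes

Across: 4+2=6; 9+1+6=16; 3+9+4=16. Down: 4+9+3=16; 2+1+9=12; 6+4=10. No digit repeats within any run.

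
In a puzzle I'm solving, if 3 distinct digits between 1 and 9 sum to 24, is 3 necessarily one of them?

The only way to make 24 from 3 distinct digits is {7,8,9}, which does not contain 3.

No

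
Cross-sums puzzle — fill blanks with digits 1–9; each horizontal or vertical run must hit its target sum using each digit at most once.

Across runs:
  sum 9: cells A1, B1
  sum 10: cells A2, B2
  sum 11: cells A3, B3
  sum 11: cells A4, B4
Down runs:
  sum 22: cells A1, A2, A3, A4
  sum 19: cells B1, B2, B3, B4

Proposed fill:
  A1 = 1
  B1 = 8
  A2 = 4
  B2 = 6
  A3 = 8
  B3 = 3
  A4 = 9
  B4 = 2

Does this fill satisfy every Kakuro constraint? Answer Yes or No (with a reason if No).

Across: 1+8=9; 4+6=10; 8+3=11; 9+2=11. Down: 1+4+8+9=22; 8+6+3+2=19. No digit repeats within any run.

Yes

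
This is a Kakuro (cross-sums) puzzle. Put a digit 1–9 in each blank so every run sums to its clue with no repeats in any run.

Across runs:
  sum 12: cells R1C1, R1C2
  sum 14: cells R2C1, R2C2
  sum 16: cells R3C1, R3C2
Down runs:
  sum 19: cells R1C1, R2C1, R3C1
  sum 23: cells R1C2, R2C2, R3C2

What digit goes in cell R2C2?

6

16 in 2 cells must be {7,9}; 23 in 3 cells must be {6,8,9}.
The 16 across and the 23 down share only 9, so R3C2 = 9.
Given what's placed, R1C2 must be 8 to fit the 12 across and 23 down.
R2C2 = 23 − 17 = 6 completes the 23 down.
R3C1 = 16 − 9 = 7 completes the 16 across.
R1C1 = 12 − 8 = 4 completes the 12 across.
R2C1 = 14 − 6 = 8 completes the 14 across.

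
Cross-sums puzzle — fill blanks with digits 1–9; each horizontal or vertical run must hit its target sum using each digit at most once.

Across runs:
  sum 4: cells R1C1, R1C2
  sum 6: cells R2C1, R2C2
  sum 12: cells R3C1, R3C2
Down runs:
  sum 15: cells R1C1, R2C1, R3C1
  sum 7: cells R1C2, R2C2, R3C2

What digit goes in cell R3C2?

4 in 2 cells must be {1,3}; 7 in 3 cells must be {1,2,4}.
The 4 across and the 7 down share only 1, so R1C2 = 1.
Given what's placed, R3C2 must be 4 to fit the 12 across and 7 down.
R1C1 = 4 − 1 = 3 completes the 4 across.
R2C2 = 7 − 5 = 2 completes the 7 down.
R3C1 = 12 − 4 = 8 completes the 12 across.
R2C1 = 6 − 2 = 4 completes the 6 across.

4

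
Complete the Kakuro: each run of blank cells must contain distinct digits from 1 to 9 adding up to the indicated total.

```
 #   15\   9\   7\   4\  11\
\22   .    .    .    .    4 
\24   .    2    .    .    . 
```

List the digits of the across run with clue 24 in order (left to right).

4 in 2 cells must be {1,3}.
R1C2 = 9 − 2 = 7 completes the 9 down.
R2C5 = 11 − 4 = 7 completes the 11 down.
No cell is forced outright now. R1C1 can only be 6 or 8 (the digits allowed by both its 22 across and its 15 down). If R1C1 = 8: that forces R1C4 = 1, after which R2C1 would have to be in {1,3,4,5,6,8,9} for the 24 across but in {7} for the 15 down — contradiction. So R1C1 = 6.
R1C4 = 3: the only remaining digit allowed by both the 22 across and the 4 down.
R2C1 = 15 − 6 = 9 completes the 15 down.
R2C4 = 4 − 3 = 1 completes the 4 down.
R1C3 = 22 − 20 = 2 completes the 22 across.
R2C3 = 24 − 19 = 5 completes the 24 across.

9 2 5 1 7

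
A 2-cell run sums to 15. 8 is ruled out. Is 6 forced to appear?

The only way to make 15 from 2 distinct digits under that restriction is {6,9}, which contains 6.

Yes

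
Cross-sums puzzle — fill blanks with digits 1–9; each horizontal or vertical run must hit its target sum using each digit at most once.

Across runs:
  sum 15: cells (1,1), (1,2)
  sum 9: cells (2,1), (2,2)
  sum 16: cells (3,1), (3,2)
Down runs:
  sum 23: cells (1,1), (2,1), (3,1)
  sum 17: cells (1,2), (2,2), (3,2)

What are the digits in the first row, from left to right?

6, 9

16 in 2 cells must be {7,9}; 23 in 3 cells must be {6,8,9}.
The 16 across and the 23 down share only 9, so (3,1) = 9.
(3,2) = 16 − 9 = 7 completes the 16 across.
Nothing is forced directly, so branch on (1,1), whose candidates are 6 or 8. If (1,1) = 8: then (1,2) would have to be in {7} for the 15 across but in {1,2,4,6,8,9} for the 17 down — contradiction. So (1,1) = 6.
(1,2) = 15 − 6 = 9 completes the 15 across.
(2,1) = 23 − 15 = 8 completes the 23 down.
(2,2) = 9 − 8 = 1 completes the 9 across.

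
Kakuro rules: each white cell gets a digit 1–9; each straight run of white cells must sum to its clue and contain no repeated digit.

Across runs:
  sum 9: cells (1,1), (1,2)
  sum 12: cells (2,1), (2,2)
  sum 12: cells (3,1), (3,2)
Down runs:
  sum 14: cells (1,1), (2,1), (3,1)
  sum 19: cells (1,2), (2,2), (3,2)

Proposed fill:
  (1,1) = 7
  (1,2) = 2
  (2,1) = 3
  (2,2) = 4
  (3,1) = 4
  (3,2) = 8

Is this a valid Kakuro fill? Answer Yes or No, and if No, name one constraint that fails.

No — the across run (2,1)–(2,2) sums to 7, not 12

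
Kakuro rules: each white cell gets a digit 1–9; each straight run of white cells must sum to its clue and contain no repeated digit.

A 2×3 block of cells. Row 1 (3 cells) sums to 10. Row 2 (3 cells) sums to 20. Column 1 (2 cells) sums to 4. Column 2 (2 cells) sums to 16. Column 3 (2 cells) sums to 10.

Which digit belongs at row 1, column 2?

4 in 2 cells must be {1,3}; 16 in 2 cells must be {7,9}.
The 10 across and the 16 down share only 7, so (1,2) = 7.
The 20 across and the 4 down share only 3, so (2,1) = 3.
(2,2) = 16 − 7 = 9 completes the 16 down.
(2,3) = 20 − 12 = 8 completes the 20 across.
(1,1) = 4 − 3 = 1 completes the 4 down.
(1,3) = 10 − 8 = 2 completes the 10 across.

7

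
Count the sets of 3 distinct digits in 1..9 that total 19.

5

3 distinct digits from 1–9 sum between 6 and 24.
Enumerating: {2,8,9}, {3,7,9}, {4,6,9}, {4,7,8}, {5,6,8}.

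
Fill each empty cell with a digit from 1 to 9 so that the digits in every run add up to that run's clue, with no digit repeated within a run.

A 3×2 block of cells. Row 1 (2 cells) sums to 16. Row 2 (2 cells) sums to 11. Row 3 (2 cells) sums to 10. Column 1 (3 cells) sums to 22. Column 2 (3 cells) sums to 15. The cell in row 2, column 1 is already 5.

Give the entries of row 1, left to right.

9 7

16 in 2 cells must be {7,9}.
Given what's placed, (1,1) must be 9 to fit the 16 across and 22 down.
(1,2) = 16 − 9 = 7 completes the 16 across.
(2,2) = 11 − 5 = 6 completes the 11 across.
(3,1) = 22 − 14 = 8 completes the 22 down.
(3,2) = 10 − 8 = 2 completes the 10 across.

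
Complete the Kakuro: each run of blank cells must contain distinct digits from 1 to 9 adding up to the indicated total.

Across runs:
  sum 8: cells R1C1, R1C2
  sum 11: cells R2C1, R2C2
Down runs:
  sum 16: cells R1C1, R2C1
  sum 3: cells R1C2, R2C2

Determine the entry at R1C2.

16 in 2 cells must be {7,9}; 3 in 2 cells must be {1,2}.
The 8 across and the 16 down share only 7, so R1C1 = 7.
R1C2 = 8 − 7 = 1 completes the 8 across.
R2C1 = 16 − 7 = 9 completes the 16 down.
R2C2 = 11 − 9 = 2 completes the 11 across.

1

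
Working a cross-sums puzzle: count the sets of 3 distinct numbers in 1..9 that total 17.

3 distinct digits from 1–9 sum between 6 and 24.

7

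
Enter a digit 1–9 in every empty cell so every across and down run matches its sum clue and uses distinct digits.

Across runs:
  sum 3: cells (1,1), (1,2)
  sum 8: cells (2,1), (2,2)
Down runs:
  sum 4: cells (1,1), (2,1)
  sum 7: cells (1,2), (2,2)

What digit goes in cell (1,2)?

2

3 in 2 cells must be {1,2}; 4 in 2 cells must be {1,3}.
The 3 across and the 4 down share only 1, so (1,1) = 1.
(1,2) = 3 − 1 = 2 completes the 3 across.
(2,1) = 4 − 1 = 3 completes the 4 down.
(2,2) = 8 − 3 = 5 completes the 8 across.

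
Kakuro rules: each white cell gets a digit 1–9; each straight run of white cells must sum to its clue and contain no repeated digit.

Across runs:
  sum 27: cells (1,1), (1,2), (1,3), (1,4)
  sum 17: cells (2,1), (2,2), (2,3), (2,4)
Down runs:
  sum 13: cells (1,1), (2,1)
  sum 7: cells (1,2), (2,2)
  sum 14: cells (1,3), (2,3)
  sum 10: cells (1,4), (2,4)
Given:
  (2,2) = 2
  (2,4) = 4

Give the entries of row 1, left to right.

7 5 9 6

(1,2) = 7 − 2 = 5 completes the 7 down.
(1,4) = 10 − 4 = 6 completes the 10 down.
Given what's placed, (1,3) must be 9 to fit the 27 across and 14 down.
(2,3) = 14 − 9 = 5 completes the 14 down.
(1,1) = 27 − 20 = 7 completes the 27 across.
(2,1) = 17 − 11 = 6 completes the 17 across.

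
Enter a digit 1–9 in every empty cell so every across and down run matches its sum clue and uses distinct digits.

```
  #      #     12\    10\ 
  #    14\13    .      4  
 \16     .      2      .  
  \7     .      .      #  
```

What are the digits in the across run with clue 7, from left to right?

R1C2 = 13 − 4 = 9 completes the 13 across.
R2C3 = 10 − 4 = 6 completes the 10 down.
R3C2 = 12 − 11 = 1 completes the 12 down.
R2C1 = 16 − 8 = 8 completes the 16 across.
R3C1 = 7 − 1 = 6 completes the 7 across.

6 1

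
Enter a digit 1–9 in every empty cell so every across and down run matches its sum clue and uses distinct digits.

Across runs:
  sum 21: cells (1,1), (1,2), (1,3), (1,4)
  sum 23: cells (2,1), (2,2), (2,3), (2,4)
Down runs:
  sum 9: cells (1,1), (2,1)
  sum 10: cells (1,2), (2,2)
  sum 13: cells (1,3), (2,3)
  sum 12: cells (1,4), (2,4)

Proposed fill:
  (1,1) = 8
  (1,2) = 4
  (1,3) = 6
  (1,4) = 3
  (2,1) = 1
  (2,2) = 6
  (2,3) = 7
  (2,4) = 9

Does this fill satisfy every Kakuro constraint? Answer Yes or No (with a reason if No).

Yes

Across: 8+4+6+3=21; 1+6+7+9=23. Down: 8+1=9; 4+6=10; 6+7=13; 3+9=12. No digit repeats within any run.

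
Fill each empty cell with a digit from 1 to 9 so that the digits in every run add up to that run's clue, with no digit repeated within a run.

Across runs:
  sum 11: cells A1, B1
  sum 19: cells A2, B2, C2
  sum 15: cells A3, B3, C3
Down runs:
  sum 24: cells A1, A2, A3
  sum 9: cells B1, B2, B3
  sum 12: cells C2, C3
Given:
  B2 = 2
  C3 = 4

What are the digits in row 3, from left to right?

24 in 3 cells must be {7,8,9}.
C2 = 12 − 4 = 8 completes the 12 down.
A2 = 19 − 10 = 9 completes the 19 across.
A3 = 8: the only remaining digit allowed by both the 15 across and the 24 down.
B3 = 15 − 12 = 3 completes the 15 across.
A1 = 24 − 17 = 7 completes the 24 down.
B1 = 11 − 7 = 4 completes the 11 across.

8, 3, 4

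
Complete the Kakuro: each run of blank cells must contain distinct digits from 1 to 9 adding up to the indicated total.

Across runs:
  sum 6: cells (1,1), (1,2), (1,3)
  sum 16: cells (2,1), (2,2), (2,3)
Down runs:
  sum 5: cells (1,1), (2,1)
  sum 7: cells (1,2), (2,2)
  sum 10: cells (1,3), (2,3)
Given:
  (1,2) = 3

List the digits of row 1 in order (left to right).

6 in 3 cells must be {1,2,3}.
(2,2) = 7 − 3 = 4 completes the 7 down.
(2,1) = 3: the only remaining digit allowed by both the 16 across and the 5 down.
(2,3) = 16 − 7 = 9 completes the 16 across.
(1,1) = 5 − 3 = 2 completes the 5 down.
(1,3) = 6 − 5 = 1 completes the 6 across.

2, 3, 1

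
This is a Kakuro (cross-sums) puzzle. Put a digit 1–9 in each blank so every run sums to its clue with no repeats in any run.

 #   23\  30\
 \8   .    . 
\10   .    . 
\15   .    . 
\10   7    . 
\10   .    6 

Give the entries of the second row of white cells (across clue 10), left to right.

1 9

R4C2 = 10 − 7 = 3 completes the 10 across.
R5C1 = 10 − 6 = 4 completes the 10 across.
Nothing is forced directly, so branch on R1C2, whose candidates are 5 or 7. If R1C2 = 7: that forces R1C1 = 1, R2C2 = 9, after which R3C2 would have to be in {6,7,8,9} for the 15 across but in {5} for the 30 down — contradiction. So R1C2 = 5.
R1C1 = 8 − 5 = 3 completes the 8 across.
Given what's placed, R3C1 must be 8 to fit the 15 across and 23 down.
R3C2 = 15 − 8 = 7 completes the 15 across.
R2C1 = 23 − 22 = 1 completes the 23 down.
R2C2 = 10 − 1 = 9 completes the 10 across.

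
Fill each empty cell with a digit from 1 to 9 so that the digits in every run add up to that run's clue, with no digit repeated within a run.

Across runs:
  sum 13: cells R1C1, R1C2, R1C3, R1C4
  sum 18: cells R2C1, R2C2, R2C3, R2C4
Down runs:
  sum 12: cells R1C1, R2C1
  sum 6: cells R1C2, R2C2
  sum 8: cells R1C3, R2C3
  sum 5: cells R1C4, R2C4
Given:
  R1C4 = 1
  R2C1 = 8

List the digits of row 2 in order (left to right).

R1C1 = 12 − 8 = 4 completes the 12 down.
R2C4 = 5 − 1 = 4 completes the 5 down.
No cell is forced outright now. R2C2 can only be 1 or 5 (the digits allowed by both its 18 across and its 6 down). If R2C2 = 5: then R1C2 would have to be in {2,3,5,6} for the 13 across but in {1} for the 6 down — contradiction. So R2C2 = 1.
R1C2 = 6 − 1 = 5 completes the 6 down.
R1C3 = 13 − 10 = 3 completes the 13 across.
R2C3 = 18 − 13 = 5 completes the 18 across.

8, 1, 5, 4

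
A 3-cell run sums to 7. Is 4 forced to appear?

Yes

The only way to make 7 from 3 distinct digits is {1,2,4}, which contains 4.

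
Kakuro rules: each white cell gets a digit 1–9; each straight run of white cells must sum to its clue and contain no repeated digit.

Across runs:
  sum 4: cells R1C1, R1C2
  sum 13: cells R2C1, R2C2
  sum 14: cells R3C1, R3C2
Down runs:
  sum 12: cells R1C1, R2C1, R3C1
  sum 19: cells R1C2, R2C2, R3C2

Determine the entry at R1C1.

4 in 2 cells must be {1,3}.
The 4 across and the 19 down share only 3, so R1C2 = 3.
Given what's placed, R3C2 must be 9 to fit the 14 across and 19 down.
R1C1 = 4 − 3 = 1 completes the 4 across.
R2C2 = 19 − 12 = 7 completes the 19 down.
R3C1 = 14 − 9 = 5 completes the 14 across.
R2C1 = 13 − 7 = 6 completes the 13 across.

1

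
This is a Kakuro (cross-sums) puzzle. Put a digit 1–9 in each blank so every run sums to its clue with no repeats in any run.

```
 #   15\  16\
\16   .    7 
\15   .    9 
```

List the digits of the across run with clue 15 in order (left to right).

16 in 2 cells must be {7,9}.
R1C1 = 16 − 7 = 9 completes the 16 across.
R2C1 = 15 − 9 = 6 completes the 15 across.

6 9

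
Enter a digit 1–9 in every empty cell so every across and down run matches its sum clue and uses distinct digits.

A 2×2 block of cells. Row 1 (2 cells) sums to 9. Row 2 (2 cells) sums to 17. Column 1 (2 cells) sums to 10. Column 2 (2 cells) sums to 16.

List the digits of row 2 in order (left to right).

8, 9

17 in 2 cells must be {8,9}; 16 in 2 cells must be {7,9}.
The 9 across and the 16 down share only 7, so (1,2) = 7.
(2,2) = 16 − 7 = 9 completes the 16 down.
(1,1) = 9 − 7 = 2 completes the 9 across.
(2,1) = 17 − 9 = 8 completes the 17 across.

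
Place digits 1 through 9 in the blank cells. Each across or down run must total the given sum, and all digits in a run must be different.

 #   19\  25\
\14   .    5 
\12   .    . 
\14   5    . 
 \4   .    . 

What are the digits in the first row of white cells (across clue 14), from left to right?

9, 5

4 in 2 cells must be {1,3}.
R1C1 = 14 − 5 = 9 completes the 14 across.
R3C2 = 14 − 5 = 9 completes the 14 across.
Given what's placed, R4C2 must be 3 to fit the 4 across and 25 down.
R2C2 = 25 − 17 = 8 completes the 25 down.
R4C1 = 4 − 3 = 1 completes the 4 across.
R2C1 = 12 − 8 = 4 completes the 12 across.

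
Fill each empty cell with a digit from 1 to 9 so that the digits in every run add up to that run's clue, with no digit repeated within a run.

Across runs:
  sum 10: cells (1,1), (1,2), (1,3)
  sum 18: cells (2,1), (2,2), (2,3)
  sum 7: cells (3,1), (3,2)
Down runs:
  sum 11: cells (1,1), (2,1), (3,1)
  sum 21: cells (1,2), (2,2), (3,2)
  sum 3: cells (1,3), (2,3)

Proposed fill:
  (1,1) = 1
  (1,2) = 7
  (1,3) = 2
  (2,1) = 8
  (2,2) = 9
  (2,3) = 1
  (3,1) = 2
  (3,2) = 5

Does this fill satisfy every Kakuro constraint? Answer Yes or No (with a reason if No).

Across: 1+7+2=10; 8+9+1=18; 2+5=7. Down: 1+8+2=11; 7+9+5=21; 2+1=3. No digit repeats within any run.

Yes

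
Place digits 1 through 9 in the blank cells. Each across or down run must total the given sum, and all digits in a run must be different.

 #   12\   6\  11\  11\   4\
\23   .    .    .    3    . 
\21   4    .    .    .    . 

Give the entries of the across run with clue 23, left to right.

4 in 2 cells must be {1,3}.
R1C1 = 12 − 4 = 8 completes the 12 down.
R1C5 = 1: the only remaining digit allowed by both the 23 across and the 4 down.
R2C4 = 11 − 3 = 8 completes the 11 down.
R2C5 = 4 − 1 = 3 completes the 4 down.
Given what's placed, R2C3 must be 5 to fit the 21 across and 11 down.
R1C3 = 11 − 5 = 6 completes the 11 down.
R2C2 = 21 − 20 = 1 completes the 21 across.
R1C2 = 23 − 18 = 5 completes the 23 across.

8, 5, 6, 3, 1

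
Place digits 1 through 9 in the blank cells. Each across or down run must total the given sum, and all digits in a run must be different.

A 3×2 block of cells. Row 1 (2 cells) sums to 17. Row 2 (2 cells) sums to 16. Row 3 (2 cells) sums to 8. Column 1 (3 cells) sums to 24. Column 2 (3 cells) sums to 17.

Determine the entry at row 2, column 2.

7

17 in 2 cells must be {8,9}; 16 in 2 cells must be {7,9}; 24 in 3 cells must be {7,8,9}.
The 8 across and the 24 down share only 7, so (3,1) = 7.
(3,2) = 8 − 7 = 1 completes the 8 across.
Given what's placed, (1,2) must be 9 to fit the 17 across and 17 down.
(2,1) = 9: the only remaining digit allowed by both the 16 across and the 24 down.
(2,2) = 16 − 9 = 7 completes the 16 across.
(1,1) = 17 − 9 = 8 completes the 17 across.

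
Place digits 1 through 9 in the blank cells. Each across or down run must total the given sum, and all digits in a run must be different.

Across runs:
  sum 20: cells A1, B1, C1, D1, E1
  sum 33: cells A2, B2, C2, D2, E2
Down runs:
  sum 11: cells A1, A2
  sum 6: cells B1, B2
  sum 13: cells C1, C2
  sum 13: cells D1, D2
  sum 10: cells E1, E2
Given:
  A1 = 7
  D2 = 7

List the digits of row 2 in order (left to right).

4, 5, 9, 7, 8

D1 = 13 − 7 = 6 completes the 13 down.
A2 = 11 − 7 = 4 completes the 11 down.
Given what's placed, B2 must be 5 to fit the 33 across and 6 down.
B1 = 6 − 5 = 1 completes the 6 down.
Given what's placed, C1 must be 4 to fit the 20 across and 13 down.
E1 = 20 − 18 = 2 completes the 20 across.
C2 = 13 − 4 = 9 completes the 13 down.
E2 = 33 − 25 = 8 completes the 33 across.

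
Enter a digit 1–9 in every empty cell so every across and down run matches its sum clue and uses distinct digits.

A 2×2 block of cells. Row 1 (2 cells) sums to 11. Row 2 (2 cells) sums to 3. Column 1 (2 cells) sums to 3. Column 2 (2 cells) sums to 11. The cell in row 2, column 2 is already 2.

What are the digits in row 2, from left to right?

1, 2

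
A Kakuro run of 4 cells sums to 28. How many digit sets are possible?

4 distinct digits from 1–9 sum between 10 and 30.
Enumerating: {4,7,8,9}, {5,6,8,9}.

2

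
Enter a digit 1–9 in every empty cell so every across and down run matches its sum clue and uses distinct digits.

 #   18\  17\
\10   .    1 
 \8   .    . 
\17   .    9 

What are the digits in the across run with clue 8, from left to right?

17 in 2 cells must be {8,9}.
R1C1 = 10 − 1 = 9 completes the 10 across.
R2C2 = 17 − 10 = 7 completes the 17 down.
R3C1 = 17 − 9 = 8 completes the 17 across.
R2C1 = 8 − 7 = 1 completes the 8 across.

1 7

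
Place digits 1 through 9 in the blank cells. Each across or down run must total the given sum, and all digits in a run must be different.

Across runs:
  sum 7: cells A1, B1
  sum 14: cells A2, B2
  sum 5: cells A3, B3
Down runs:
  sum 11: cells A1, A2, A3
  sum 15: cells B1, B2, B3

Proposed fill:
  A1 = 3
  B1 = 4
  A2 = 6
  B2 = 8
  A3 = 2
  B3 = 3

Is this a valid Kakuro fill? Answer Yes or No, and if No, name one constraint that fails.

Yes

Across: 3+4=7; 6+8=14; 2+3=5. Down: 3+6+2=11; 4+8+3=15. No digit repeats within any run.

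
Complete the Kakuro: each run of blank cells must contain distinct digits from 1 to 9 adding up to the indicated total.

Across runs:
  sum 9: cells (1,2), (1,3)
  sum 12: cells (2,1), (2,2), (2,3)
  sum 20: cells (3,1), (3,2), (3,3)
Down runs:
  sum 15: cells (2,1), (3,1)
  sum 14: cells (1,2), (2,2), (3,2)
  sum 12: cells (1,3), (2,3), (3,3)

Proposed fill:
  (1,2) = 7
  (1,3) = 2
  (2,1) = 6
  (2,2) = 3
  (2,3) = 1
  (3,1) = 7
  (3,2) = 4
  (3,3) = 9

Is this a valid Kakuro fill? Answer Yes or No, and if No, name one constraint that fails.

No — the across run (2,1)–(2,3) sums to 10, not 12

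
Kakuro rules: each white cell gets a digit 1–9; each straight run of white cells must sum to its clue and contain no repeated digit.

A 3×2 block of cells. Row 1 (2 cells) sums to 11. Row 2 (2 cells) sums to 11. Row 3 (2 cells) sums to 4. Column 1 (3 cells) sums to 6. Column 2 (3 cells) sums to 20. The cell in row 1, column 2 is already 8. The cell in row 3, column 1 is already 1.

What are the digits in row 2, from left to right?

2 9

4 in 2 cells must be {1,3}; 6 in 3 cells must be {1,2,3}.
(1,1) = 11 − 8 = 3 completes the 11 across.
(2,1) = 6 − 4 = 2 completes the 6 down.
(2,2) = 11 − 2 = 9 completes the 11 across.
(3,2) = 4 − 1 = 3 completes the 4 across.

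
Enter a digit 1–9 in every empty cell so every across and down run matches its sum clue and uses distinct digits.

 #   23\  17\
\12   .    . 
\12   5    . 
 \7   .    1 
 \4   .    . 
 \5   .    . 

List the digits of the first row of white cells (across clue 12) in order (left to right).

4 in 2 cells must be {1,3}.
R2C2 = 12 − 5 = 7 completes the 12 across.
R3C1 = 7 − 1 = 6 completes the 7 across.
R4C2 = 3: the only remaining digit allowed by both the 4 across and the 17 down.
R1C2 = 4: the only remaining digit allowed by both the 12 across and the 17 down.
R4C1 = 4 − 3 = 1 completes the 4 across.
R5C2 = 17 − 15 = 2 completes the 17 down.
R1C1 = 12 − 4 = 8 completes the 12 across.

8 4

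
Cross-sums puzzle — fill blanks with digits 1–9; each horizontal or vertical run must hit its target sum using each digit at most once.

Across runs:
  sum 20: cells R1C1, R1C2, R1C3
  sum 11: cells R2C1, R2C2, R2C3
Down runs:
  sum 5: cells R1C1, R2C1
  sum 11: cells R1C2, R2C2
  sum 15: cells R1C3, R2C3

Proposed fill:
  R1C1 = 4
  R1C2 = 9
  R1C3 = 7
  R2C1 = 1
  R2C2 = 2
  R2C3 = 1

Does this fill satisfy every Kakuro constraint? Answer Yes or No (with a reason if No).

No — the across run R2C1–R2C3 sums to 4, not 11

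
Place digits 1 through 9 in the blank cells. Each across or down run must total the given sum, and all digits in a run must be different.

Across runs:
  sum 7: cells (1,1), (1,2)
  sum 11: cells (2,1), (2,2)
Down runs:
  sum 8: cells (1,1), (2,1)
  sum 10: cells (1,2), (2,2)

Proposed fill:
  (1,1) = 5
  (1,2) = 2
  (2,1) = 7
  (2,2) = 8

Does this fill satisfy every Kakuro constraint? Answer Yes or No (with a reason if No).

No — the down run (1,1)–(2,1) sums to 12, not 8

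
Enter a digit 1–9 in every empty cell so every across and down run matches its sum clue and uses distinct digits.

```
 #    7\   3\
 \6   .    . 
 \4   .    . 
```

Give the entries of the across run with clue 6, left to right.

4 in 2 cells must be {1,3}; 3 in 2 cells must be {1,2}.
The 4 across and the 3 down share only 1, so R2C2 = 1.
R1C2 = 3 − 1 = 2 completes the 3 down.
R2C1 = 4 − 1 = 3 completes the 4 across.
R1C1 = 6 − 2 = 4 completes the 6 across.

4 2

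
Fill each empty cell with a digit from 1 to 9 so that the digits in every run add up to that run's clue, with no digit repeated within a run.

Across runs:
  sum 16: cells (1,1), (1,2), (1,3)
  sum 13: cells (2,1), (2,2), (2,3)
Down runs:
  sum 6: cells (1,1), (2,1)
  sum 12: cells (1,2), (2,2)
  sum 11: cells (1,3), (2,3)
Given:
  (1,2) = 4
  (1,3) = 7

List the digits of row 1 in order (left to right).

5, 4, 7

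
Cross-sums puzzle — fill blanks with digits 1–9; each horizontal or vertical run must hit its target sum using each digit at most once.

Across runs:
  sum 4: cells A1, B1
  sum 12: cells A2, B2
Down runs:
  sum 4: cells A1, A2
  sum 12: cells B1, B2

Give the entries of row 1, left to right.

4 in 2 cells must be {1,3}.
The 4 across and the 12 down share only 3, so B1 = 3.
The 12 across and the 4 down share only 3, so A2 = 3.
B2 = 12 − 3 = 9 completes the 12 across.
A1 = 4 − 3 = 1 completes the 4 across.

1, 3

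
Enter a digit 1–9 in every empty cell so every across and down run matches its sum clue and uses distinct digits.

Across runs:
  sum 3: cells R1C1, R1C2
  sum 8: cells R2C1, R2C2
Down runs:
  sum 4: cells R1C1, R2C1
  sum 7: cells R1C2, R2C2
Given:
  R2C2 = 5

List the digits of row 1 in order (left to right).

3 in 2 cells must be {1,2}; 4 in 2 cells must be {1,3}.
R1C1 = 1: only digit in both the 3-across and 4-down candidate sets.
R1C2 = 3 − 1 = 2 completes the 3 across.
R2C1 = 8 − 5 = 3 completes the 8 across.

1 2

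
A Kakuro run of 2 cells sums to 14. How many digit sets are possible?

2

2 distinct digits from 1–9 sum between 3 and 17.
Enumerating: {5,9}, {6,8}.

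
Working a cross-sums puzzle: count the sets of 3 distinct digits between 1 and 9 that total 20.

4

3 distinct digits from 1–9 sum between 6 and 24.
Enumerating: {3,8,9}, {4,7,9}, {5,6,9}, {5,7,8}.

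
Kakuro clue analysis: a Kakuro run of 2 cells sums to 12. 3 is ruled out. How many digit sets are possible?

2

2 distinct digits from 1–9 sum between 3 and 17.
Dropping sets that contain 3.
Enumerating: {4,8}, {5,7}.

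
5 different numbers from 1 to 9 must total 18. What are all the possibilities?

5 distinct digits from 1–9 sum between 15 and 35.

{1,2,3,4,8}; {1,2,3,5,7}; {1,2,4,5,6}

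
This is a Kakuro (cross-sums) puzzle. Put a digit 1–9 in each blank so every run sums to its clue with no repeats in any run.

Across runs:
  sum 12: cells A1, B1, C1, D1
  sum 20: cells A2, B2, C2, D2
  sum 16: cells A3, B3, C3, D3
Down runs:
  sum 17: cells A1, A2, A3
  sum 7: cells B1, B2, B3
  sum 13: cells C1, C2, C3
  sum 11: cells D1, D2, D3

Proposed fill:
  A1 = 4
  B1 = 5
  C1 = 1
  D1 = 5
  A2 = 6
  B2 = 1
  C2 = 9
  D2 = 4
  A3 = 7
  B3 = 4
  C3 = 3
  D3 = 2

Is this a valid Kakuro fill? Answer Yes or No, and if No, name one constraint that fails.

No — the down run B1–B3 sums to 10, not 7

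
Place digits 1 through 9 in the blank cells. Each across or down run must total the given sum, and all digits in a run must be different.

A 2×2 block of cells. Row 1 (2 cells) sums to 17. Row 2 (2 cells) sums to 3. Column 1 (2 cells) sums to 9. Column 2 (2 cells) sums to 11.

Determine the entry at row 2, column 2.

2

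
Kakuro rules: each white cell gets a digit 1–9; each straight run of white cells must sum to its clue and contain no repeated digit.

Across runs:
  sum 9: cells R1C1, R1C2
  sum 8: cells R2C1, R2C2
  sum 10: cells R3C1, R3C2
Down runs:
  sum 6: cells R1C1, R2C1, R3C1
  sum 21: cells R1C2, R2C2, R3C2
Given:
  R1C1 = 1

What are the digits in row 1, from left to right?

1 8

6 in 3 cells must be {1,2,3}.
R1C2 = 9 − 1 = 8 completes the 9 across.
Nothing is forced directly, so branch on R2C1, whose candidates are 2 or 3. If R2C1 = 3: then R2C2 would have to be in {5} for the 8 across but in {4,6,7,9} for the 21 down — contradiction. So R2C1 = 2.
R2C2 = 8 − 2 = 6 completes the 8 across.
R3C1 = 6 − 3 = 3 completes the 6 down.
R3C2 = 10 − 3 = 7 completes the 10 across.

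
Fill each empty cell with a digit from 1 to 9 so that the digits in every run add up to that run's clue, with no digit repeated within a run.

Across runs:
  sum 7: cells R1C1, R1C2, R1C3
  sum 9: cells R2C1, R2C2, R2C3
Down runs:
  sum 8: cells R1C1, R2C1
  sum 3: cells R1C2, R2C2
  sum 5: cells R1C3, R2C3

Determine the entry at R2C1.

7 in 3 cells must be {1,2,4}; 3 in 2 cells must be {1,2}.
Nothing is forced directly, so branch on R1C1, whose candidates are 1 or 2. If R1C1 = 1: that forces R1C2 = 2, R1C3 = 4, after which R2C1 would have to be in {1,2,3,4,5,6} for the 9 across but in {7} for the 8 down — contradiction. So R1C1 = 2.
Given what's placed, R1C2 must be 1 to fit the 7 across and 3 down.
R1C3 = 7 − 3 = 4 completes the 7 across.
R2C1 = 8 − 2 = 6 completes the 8 down.
R2C2 = 3 − 1 = 2 completes the 3 down.
R2C3 = 9 − 8 = 1 completes the 9 across.

6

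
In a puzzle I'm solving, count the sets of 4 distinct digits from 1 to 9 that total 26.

5

4 distinct digits from 1–9 sum between 10 and 30.
Enumerating: {2,7,8,9}, {3,6,8,9}, {4,5,8,9}, {4,6,7,9}, {5,6,7,8}.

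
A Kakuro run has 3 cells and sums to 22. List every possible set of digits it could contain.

{5,8,9}; {6,7,9}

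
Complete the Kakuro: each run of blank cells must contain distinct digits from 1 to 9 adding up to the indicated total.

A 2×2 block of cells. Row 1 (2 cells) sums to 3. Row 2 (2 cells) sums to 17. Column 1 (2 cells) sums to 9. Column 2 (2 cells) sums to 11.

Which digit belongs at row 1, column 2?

3 in 2 cells must be {1,2}; 17 in 2 cells must be {8,9}.
The 3 across and the 11 down share only 2, so (1,2) = 2.
The 17 across and the 9 down share only 8, so (2,1) = 8.
(2,2) = 17 − 8 = 9 completes the 17 across.
(1,1) = 3 − 2 = 1 completes the 3 across.

2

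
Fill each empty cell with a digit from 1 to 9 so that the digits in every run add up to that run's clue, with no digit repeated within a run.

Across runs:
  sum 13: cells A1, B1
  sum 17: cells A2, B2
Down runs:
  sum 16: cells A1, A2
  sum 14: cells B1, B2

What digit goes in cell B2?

8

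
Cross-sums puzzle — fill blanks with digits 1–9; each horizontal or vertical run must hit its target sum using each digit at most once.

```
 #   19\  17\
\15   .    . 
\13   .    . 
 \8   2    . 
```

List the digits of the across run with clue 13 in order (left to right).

9 4

R3C2 = 8 − 2 = 6 completes the 8 across.
Nothing is forced directly, so branch on R1C1, whose candidates are 8 or 9. If R1C1 = 9: then R1C2 would have to be in {6} for the 15 across but in {2,3,4,7,8,9} for the 17 down — contradiction. So R1C1 = 8.
R1C2 = 15 − 8 = 7 completes the 15 across.
R2C1 = 19 − 10 = 9 completes the 19 down.
R2C2 = 13 − 9 = 4 completes the 13 across.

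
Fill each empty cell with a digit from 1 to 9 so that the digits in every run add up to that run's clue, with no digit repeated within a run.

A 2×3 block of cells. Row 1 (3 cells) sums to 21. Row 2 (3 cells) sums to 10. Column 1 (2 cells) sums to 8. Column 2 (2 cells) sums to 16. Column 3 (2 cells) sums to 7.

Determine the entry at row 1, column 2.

16 in 2 cells must be {7,9}.
The 10 across and the 16 down share only 7, so (2,2) = 7.
(1,2) = 16 − 7 = 9 completes the 16 down.
Nothing is forced directly, so branch on (1,1), whose candidates are 5 or 7. If (1,1) = 5: then (1,3) would have to be in {7} for the 21 across but in {1,2,3,4,5,6} for the 7 down — contradiction. So (1,1) = 7.
(1,3) = 21 − 16 = 5 completes the 21 across.
(2,1) = 8 − 7 = 1 completes the 8 down.
(2,3) = 10 − 8 = 2 completes the 10 across.

9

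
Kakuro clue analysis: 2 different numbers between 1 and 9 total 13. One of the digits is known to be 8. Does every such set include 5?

The only way to make 13 from 2 distinct digits under that restriction is {5,8}, which contains 5.

Yes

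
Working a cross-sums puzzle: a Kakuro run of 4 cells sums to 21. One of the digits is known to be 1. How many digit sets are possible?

4

4 distinct digits from 1–9 sum between 10 and 30.
Keeping only sets containing 1.
Enumerating: {1,3,8,9}, {1,4,7,9}, {1,5,6,9}, {1,5,7,8}.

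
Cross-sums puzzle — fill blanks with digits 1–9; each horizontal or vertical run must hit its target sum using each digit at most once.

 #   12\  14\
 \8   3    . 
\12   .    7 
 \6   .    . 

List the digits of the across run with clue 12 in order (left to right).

5 7

R1C2 = 8 − 3 = 5 completes the 8 across.
R2C1 = 12 − 7 = 5 completes the 12 across.
R3C1 = 12 − 8 = 4 completes the 12 down.
R3C2 = 6 − 4 = 2 completes the 6 across.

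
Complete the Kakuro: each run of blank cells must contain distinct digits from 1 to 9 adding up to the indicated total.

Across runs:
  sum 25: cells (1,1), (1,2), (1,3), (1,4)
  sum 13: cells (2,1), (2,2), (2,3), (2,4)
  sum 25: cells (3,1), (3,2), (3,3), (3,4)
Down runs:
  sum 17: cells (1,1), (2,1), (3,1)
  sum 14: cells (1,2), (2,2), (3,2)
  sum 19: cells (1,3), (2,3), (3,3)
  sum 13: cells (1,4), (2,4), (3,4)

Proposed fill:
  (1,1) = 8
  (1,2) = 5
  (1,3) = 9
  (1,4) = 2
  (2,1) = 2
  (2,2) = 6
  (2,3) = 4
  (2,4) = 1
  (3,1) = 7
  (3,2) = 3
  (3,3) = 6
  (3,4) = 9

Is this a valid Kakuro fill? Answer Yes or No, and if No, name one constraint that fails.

No — the down run (1,4)–(3,4) sums to 12, not 13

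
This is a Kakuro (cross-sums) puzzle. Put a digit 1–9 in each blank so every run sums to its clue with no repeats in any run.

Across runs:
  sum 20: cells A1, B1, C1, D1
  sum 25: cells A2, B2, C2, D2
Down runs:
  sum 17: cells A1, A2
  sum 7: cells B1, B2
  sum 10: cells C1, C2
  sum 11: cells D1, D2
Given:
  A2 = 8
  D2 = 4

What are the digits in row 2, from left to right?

8 6 7 4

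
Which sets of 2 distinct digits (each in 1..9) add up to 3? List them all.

2 distinct digits from 1–9 sum between 3 and 17.
Only one set works: {1,2}.

{1,2}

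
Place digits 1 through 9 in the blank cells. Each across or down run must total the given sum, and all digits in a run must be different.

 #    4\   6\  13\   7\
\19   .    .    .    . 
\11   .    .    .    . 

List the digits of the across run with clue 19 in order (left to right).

11 in 4 cells must be {1,2,3,5}; 4 in 2 cells must be {1,3}.
Only 5 fits R2C3 under both its across sum 11 and down sum 13.
R1C3 = 13 − 5 = 8 completes the 13 down.
Nothing is forced directly, so branch on R1C1, whose candidates are 1 or 3. If R1C1 = 3: that forces R2C1 = 1, R2C2 = 2, R2C4 = 3, after which R1C2 would have to be in {1,2,6,7} for the 19 across but in {4} for the 6 down — contradiction. So R1C1 = 1.
R1C2 = 4: the only remaining digit allowed by both the 19 across and the 6 down.
R1C4 = 19 − 13 = 6 completes the 19 across.

1, 4, 8, 6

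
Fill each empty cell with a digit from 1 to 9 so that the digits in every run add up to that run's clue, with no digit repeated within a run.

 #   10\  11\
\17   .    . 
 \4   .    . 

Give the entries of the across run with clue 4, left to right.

1 3

17 in 2 cells must be {8,9}; 4 in 2 cells must be {1,3}.
The 4 across and the 11 down share only 3, so R2C2 = 3.
R1C2 = 11 − 3 = 8 completes the 11 down.
R2C1 = 4 − 3 = 1 completes the 4 across.
R1C1 = 17 − 8 = 9 completes the 17 across.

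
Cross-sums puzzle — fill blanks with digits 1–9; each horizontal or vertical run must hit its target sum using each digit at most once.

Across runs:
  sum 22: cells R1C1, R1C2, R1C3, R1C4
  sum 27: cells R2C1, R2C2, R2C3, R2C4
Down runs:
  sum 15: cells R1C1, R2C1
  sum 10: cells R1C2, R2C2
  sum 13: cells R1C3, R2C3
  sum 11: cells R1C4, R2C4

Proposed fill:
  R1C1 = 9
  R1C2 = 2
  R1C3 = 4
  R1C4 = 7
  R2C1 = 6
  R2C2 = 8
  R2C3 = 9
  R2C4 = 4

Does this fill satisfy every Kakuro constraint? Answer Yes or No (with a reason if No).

Across: 9+2+4+7=22; 6+8+9+4=27. Down: 9+6=15; 2+8=10; 4+9=13; 7+4=11. No digit repeats within any run.

Yes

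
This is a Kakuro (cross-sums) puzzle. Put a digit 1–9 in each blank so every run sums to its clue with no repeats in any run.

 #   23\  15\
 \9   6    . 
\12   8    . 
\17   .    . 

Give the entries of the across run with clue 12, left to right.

8, 4

17 in 2 cells must be {8,9}; 23 in 3 cells must be {6,8,9}.
R1C2 = 9 − 6 = 3 completes the 9 across.
R2C2 = 12 − 8 = 4 completes the 12 across.
R3C1 = 23 − 14 = 9 completes the 23 down.
R3C2 = 17 − 9 = 8 completes the 17 across.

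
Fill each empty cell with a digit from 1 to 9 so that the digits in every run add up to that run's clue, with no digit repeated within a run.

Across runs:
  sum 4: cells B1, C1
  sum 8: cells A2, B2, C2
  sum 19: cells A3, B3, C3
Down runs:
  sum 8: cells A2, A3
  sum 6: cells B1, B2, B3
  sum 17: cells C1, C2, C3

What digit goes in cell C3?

9

4 in 2 cells must be {1,3}; 6 in 3 cells must be {1,2,3}.
Nothing is forced directly, so branch on B3, whose candidates are 2 or 3. If B3 = 2: then A3 would have to be in {8,9} for the 19 across but in {1,2,3,5,6,7} for the 8 down — contradiction. So B3 = 3.
Given what's placed, B1 must be 1 to fit the 4 across and 6 down.
C1 = 4 − 1 = 3 completes the 4 across.
B2 = 6 − 4 = 2 completes the 6 down.
C2 = 5: the only remaining digit allowed by both the 8 across and the 17 down.
Given what's placed, A3 must be 7 to fit the 19 across and 8 down.
C3 = 19 − 10 = 9 completes the 19 across.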